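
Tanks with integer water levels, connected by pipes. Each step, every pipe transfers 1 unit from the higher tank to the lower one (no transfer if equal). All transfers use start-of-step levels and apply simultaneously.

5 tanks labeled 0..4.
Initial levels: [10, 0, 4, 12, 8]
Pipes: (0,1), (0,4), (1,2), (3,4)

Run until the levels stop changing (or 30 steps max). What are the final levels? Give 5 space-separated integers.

Answer: 6 7 6 7 8

Derivation:
Step 1: flows [0->1,0->4,2->1,3->4] -> levels [8 2 3 11 10]
Step 2: flows [0->1,4->0,2->1,3->4] -> levels [8 4 2 10 10]
Step 3: flows [0->1,4->0,1->2,3=4] -> levels [8 4 3 10 9]
Step 4: flows [0->1,4->0,1->2,3->4] -> levels [8 4 4 9 9]
Step 5: flows [0->1,4->0,1=2,3=4] -> levels [8 5 4 9 8]
Step 6: flows [0->1,0=4,1->2,3->4] -> levels [7 5 5 8 9]
Step 7: flows [0->1,4->0,1=2,4->3] -> levels [7 6 5 9 7]
Step 8: flows [0->1,0=4,1->2,3->4] -> levels [6 6 6 8 8]
Step 9: flows [0=1,4->0,1=2,3=4] -> levels [7 6 6 8 7]
Step 10: flows [0->1,0=4,1=2,3->4] -> levels [6 7 6 7 8]
Step 11: flows [1->0,4->0,1->2,4->3] -> levels [8 5 7 8 6]
Step 12: flows [0->1,0->4,2->1,3->4] -> levels [6 7 6 7 8]
  -> period-2 cycle: step 12 state = step 10 state; never stabilizes
  -> state at step 30: (30-10) mod 2 = 0, same as step 10 -> [6 7 6 7 8]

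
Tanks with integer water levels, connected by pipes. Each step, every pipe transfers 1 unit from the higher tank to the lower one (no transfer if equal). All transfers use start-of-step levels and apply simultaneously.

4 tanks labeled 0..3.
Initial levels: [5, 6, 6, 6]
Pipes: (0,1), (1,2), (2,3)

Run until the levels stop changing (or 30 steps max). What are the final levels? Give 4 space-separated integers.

Answer: 5 7 5 6

Derivation:
Step 1: flows [1->0,1=2,2=3] -> levels [6 5 6 6]
Step 2: flows [0->1,2->1,2=3] -> levels [5 7 5 6]
Step 3: flows [1->0,1->2,3->2] -> levels [6 5 7 5]
Step 4: flows [0->1,2->1,2->3] -> levels [5 7 5 6]
  -> period-2 cycle: step 4 state = step 2 state; never stabilizes
  -> state at step 30: (30-2) mod 2 = 0, same as step 2 -> [5 7 5 6]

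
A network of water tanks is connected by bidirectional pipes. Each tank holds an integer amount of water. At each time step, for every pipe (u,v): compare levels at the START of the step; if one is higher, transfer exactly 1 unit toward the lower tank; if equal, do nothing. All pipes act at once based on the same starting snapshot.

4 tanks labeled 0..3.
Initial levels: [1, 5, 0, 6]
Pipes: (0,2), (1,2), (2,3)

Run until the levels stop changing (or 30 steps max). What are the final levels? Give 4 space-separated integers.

Step 1: flows [0->2,1->2,3->2] -> levels [0 4 3 5]
Step 2: flows [2->0,1->2,3->2] -> levels [1 3 4 4]
Step 3: flows [2->0,2->1,2=3] -> levels [2 4 2 4]
Step 4: flows [0=2,1->2,3->2] -> levels [2 3 4 3]
Step 5: flows [2->0,2->1,2->3] -> levels [3 4 1 4]
Step 6: flows [0->2,1->2,3->2] -> levels [2 3 4 3]
  -> period-2 cycle: step 6 state = step 4 state; never stabilizes
  -> state at step 30: (30-4) mod 2 = 0, same as step 4 -> [2 3 4 3]

Answer: 2 3 4 3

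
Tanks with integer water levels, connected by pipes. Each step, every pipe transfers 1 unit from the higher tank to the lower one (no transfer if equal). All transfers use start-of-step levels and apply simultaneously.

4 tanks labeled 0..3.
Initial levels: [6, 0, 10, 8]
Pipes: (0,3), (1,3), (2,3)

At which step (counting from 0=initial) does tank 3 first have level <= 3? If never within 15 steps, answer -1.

Answer: -1

Derivation:
Step 1: flows [3->0,3->1,2->3] -> levels [7 1 9 7]
Step 2: flows [0=3,3->1,2->3] -> levels [7 2 8 7]
Step 3: flows [0=3,3->1,2->3] -> levels [7 3 7 7]
Step 4: flows [0=3,3->1,2=3] -> levels [7 4 7 6]
Step 5: flows [0->3,3->1,2->3] -> levels [6 5 6 7]
Step 6: flows [3->0,3->1,3->2] -> levels [7 6 7 4]
Step 7: flows [0->3,1->3,2->3] -> levels [6 5 6 7]
  -> period-2 cycle (repeats step 5); tank 3 never drops to <=3
Tank 3 never reaches <=3 within 15 steps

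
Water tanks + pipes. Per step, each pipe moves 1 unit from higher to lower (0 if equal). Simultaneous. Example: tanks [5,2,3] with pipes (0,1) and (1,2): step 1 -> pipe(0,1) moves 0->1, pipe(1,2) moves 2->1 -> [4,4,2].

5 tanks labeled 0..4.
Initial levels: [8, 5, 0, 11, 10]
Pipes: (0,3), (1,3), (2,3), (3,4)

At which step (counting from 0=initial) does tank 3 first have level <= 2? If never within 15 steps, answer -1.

Step 1: flows [3->0,3->1,3->2,3->4] -> levels [9 6 1 7 11]
Step 2: flows [0->3,3->1,3->2,4->3] -> levels [8 7 2 7 10]
Step 3: flows [0->3,1=3,3->2,4->3] -> levels [7 7 3 8 9]
Step 4: flows [3->0,3->1,3->2,4->3] -> levels [8 8 4 6 8]
Step 5: flows [0->3,1->3,3->2,4->3] -> levels [7 7 5 8 7]
Step 6: flows [3->0,3->1,3->2,3->4] -> levels [8 8 6 4 8]
Step 7: flows [0->3,1->3,2->3,4->3] -> levels [7 7 5 8 7]
  -> period-2 cycle (repeats step 5); tank 3 never drops to <=2
Tank 3 never reaches <=2 within 15 steps

Answer: -1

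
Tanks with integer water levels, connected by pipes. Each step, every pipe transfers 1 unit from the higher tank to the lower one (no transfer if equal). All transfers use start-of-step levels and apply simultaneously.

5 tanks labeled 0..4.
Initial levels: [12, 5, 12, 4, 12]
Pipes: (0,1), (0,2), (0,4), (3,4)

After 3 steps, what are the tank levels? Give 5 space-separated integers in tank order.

Answer: 9 8 11 7 10

Derivation:
Step 1: flows [0->1,0=2,0=4,4->3] -> levels [11 6 12 5 11]
Step 2: flows [0->1,2->0,0=4,4->3] -> levels [11 7 11 6 10]
Step 3: flows [0->1,0=2,0->4,4->3] -> levels [9 8 11 7 10]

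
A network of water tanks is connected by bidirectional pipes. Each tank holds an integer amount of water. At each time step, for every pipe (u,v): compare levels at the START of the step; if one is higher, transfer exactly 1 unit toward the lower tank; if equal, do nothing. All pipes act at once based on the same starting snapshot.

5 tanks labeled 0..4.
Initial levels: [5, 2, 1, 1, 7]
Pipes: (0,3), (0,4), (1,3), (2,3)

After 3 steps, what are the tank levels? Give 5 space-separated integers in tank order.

Answer: 4 2 2 3 5

Derivation:
Step 1: flows [0->3,4->0,1->3,2=3] -> levels [5 1 1 3 6]
Step 2: flows [0->3,4->0,3->1,3->2] -> levels [5 2 2 2 5]
Step 3: flows [0->3,0=4,1=3,2=3] -> levels [4 2 2 3 5]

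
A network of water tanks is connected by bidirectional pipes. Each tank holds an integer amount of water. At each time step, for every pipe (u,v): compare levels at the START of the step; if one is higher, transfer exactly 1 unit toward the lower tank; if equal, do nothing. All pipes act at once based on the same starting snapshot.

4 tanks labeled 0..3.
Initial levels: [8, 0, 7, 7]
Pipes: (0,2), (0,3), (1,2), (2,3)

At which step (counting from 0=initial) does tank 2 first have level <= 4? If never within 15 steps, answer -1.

Step 1: flows [0->2,0->3,2->1,2=3] -> levels [6 1 7 8]
Step 2: flows [2->0,3->0,2->1,3->2] -> levels [8 2 6 6]
Step 3: flows [0->2,0->3,2->1,2=3] -> levels [6 3 6 7]
Step 4: flows [0=2,3->0,2->1,3->2] -> levels [7 4 6 5]
Step 5: flows [0->2,0->3,2->1,2->3] -> levels [5 5 5 7]
Step 6: flows [0=2,3->0,1=2,3->2] -> levels [6 5 6 5]
Step 7: flows [0=2,0->3,2->1,2->3] -> levels [5 6 4 7]
Tank 2 first reaches <=4 at step 7

Answer: 7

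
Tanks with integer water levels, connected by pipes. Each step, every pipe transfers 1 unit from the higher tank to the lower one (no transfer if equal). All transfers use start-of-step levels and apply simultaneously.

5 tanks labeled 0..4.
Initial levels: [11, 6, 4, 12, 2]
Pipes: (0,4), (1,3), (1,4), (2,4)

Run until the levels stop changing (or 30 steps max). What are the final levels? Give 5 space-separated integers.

Answer: 6 6 6 8 9

Derivation:
Step 1: flows [0->4,3->1,1->4,2->4] -> levels [10 6 3 11 5]
Step 2: flows [0->4,3->1,1->4,4->2] -> levels [9 6 4 10 6]
Step 3: flows [0->4,3->1,1=4,4->2] -> levels [8 7 5 9 6]
Step 4: flows [0->4,3->1,1->4,4->2] -> levels [7 7 6 8 7]
Step 5: flows [0=4,3->1,1=4,4->2] -> levels [7 8 7 7 6]
Step 6: flows [0->4,1->3,1->4,2->4] -> levels [6 6 6 8 9]
Step 7: flows [4->0,3->1,4->1,4->2] -> levels [7 8 7 7 6]
  -> period-2 cycle: step 7 state = step 5 state; never stabilizes
  -> state at step 30: (30-5) mod 2 = 1, same as step 6 -> [6 6 6 8 9]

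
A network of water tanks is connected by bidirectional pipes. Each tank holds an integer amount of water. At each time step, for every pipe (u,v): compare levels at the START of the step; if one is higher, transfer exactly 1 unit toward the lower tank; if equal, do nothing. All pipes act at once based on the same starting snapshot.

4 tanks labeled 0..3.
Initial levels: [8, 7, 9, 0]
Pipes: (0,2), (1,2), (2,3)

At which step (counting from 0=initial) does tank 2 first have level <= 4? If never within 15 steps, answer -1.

Step 1: flows [2->0,2->1,2->3] -> levels [9 8 6 1]
Step 2: flows [0->2,1->2,2->3] -> levels [8 7 7 2]
Step 3: flows [0->2,1=2,2->3] -> levels [7 7 7 3]
Step 4: flows [0=2,1=2,2->3] -> levels [7 7 6 4]
Step 5: flows [0->2,1->2,2->3] -> levels [6 6 7 5]
Step 6: flows [2->0,2->1,2->3] -> levels [7 7 4 6]
Tank 2 first reaches <=4 at step 6

Answer: 6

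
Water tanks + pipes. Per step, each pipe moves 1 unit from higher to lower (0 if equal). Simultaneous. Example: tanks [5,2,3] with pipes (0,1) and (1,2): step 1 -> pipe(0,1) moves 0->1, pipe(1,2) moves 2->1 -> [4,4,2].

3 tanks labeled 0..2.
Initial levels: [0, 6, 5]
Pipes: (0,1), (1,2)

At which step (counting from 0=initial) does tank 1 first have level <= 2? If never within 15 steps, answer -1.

Step 1: flows [1->0,1->2] -> levels [1 4 6]
Step 2: flows [1->0,2->1] -> levels [2 4 5]
Step 3: flows [1->0,2->1] -> levels [3 4 4]
Step 4: flows [1->0,1=2] -> levels [4 3 4]
Step 5: flows [0->1,2->1] -> levels [3 5 3]
Step 6: flows [1->0,1->2] -> levels [4 3 4]
  -> period-2 cycle (repeats step 4); tank 1 never drops to <=2
Tank 1 never reaches <=2 within 15 steps

Answer: -1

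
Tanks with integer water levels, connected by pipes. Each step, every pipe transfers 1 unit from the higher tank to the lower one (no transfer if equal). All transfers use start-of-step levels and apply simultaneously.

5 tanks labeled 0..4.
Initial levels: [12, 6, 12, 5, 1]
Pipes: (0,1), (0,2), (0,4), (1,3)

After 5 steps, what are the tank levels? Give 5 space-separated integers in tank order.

Answer: 8 6 8 8 6

Derivation:
Step 1: flows [0->1,0=2,0->4,1->3] -> levels [10 6 12 6 2]
Step 2: flows [0->1,2->0,0->4,1=3] -> levels [9 7 11 6 3]
Step 3: flows [0->1,2->0,0->4,1->3] -> levels [8 7 10 7 4]
Step 4: flows [0->1,2->0,0->4,1=3] -> levels [7 8 9 7 5]
Step 5: flows [1->0,2->0,0->4,1->3] -> levels [8 6 8 8 6]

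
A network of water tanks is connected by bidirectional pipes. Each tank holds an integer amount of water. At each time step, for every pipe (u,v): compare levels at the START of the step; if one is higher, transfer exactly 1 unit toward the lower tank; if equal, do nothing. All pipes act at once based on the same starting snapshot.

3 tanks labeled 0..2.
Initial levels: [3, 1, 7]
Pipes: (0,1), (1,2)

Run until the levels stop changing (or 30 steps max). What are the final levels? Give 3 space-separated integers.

Answer: 4 3 4

Derivation:
Step 1: flows [0->1,2->1] -> levels [2 3 6]
Step 2: flows [1->0,2->1] -> levels [3 3 5]
Step 3: flows [0=1,2->1] -> levels [3 4 4]
Step 4: flows [1->0,1=2] -> levels [4 3 4]
Step 5: flows [0->1,2->1] -> levels [3 5 3]
Step 6: flows [1->0,1->2] -> levels [4 3 4]
  -> period-2 cycle: step 6 state = step 4 state; never stabilizes
  -> state at step 30: (30-4) mod 2 = 0, same as step 4 -> [4 3 4]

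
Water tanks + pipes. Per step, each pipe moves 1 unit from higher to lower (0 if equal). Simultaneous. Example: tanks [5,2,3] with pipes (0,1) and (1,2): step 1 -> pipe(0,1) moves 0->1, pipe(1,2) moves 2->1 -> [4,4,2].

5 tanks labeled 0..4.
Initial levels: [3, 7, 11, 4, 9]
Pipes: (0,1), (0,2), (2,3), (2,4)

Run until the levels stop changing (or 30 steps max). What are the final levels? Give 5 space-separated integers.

Step 1: flows [1->0,2->0,2->3,2->4] -> levels [5 6 8 5 10]
Step 2: flows [1->0,2->0,2->3,4->2] -> levels [7 5 7 6 9]
Step 3: flows [0->1,0=2,2->3,4->2] -> levels [6 6 7 7 8]
Step 4: flows [0=1,2->0,2=3,4->2] -> levels [7 6 7 7 7]
Step 5: flows [0->1,0=2,2=3,2=4] -> levels [6 7 7 7 7]
Step 6: flows [1->0,2->0,2=3,2=4] -> levels [8 6 6 7 7]
Step 7: flows [0->1,0->2,3->2,4->2] -> levels [6 7 9 6 6]
Step 8: flows [1->0,2->0,2->3,2->4] -> levels [8 6 6 7 7]
  -> period-2 cycle: step 8 state = step 6 state; never stabilizes
  -> state at step 30: (30-6) mod 2 = 0, same as step 6 -> [8 6 6 7 7]

Answer: 8 6 6 7 7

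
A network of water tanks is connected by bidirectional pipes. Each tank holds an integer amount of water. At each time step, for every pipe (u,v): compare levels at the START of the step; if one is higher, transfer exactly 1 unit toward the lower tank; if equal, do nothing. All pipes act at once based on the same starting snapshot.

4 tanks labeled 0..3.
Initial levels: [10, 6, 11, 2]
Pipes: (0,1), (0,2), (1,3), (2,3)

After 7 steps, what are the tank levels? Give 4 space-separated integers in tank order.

Step 1: flows [0->1,2->0,1->3,2->3] -> levels [10 6 9 4]
Step 2: flows [0->1,0->2,1->3,2->3] -> levels [8 6 9 6]
Step 3: flows [0->1,2->0,1=3,2->3] -> levels [8 7 7 7]
Step 4: flows [0->1,0->2,1=3,2=3] -> levels [6 8 8 7]
Step 5: flows [1->0,2->0,1->3,2->3] -> levels [8 6 6 9]
Step 6: flows [0->1,0->2,3->1,3->2] -> levels [6 8 8 7]
  -> period-2 cycle: step 6 state = step 4 state
  -> state at step 7: (7-4) mod 2 = 1, same as step 5 -> [8 6 6 9]

Answer: 8 6 6 9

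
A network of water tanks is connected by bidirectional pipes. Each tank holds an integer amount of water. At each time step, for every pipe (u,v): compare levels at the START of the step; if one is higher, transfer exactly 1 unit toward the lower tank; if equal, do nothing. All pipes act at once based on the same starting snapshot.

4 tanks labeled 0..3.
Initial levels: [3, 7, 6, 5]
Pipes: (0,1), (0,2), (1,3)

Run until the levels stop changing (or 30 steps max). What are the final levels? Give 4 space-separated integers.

Answer: 4 6 6 5

Derivation:
Step 1: flows [1->0,2->0,1->3] -> levels [5 5 5 6]
Step 2: flows [0=1,0=2,3->1] -> levels [5 6 5 5]
Step 3: flows [1->0,0=2,1->3] -> levels [6 4 5 6]
Step 4: flows [0->1,0->2,3->1] -> levels [4 6 6 5]
Step 5: flows [1->0,2->0,1->3] -> levels [6 4 5 6]
  -> period-2 cycle: step 5 state = step 3 state; never stabilizes
  -> state at step 30: (30-3) mod 2 = 1, same as step 4 -> [4 6 6 5]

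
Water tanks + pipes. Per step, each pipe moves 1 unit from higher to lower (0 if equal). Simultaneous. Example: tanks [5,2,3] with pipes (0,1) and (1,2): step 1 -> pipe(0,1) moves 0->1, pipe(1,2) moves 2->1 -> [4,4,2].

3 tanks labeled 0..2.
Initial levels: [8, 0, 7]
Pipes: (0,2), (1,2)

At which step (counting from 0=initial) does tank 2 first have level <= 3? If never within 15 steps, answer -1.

Step 1: flows [0->2,2->1] -> levels [7 1 7]
Step 2: flows [0=2,2->1] -> levels [7 2 6]
Step 3: flows [0->2,2->1] -> levels [6 3 6]
Step 4: flows [0=2,2->1] -> levels [6 4 5]
Step 5: flows [0->2,2->1] -> levels [5 5 5]
Step 6: flows [0=2,1=2] -> levels [5 5 5]
  -> stable; tank 2 stays at 5 > 3
Tank 2 never reaches <=3 within 15 steps

Answer: -1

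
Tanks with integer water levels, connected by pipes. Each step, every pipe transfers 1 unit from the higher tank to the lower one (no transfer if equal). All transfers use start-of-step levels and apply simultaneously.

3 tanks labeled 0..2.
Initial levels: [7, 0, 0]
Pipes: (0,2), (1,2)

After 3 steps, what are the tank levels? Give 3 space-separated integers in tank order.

Step 1: flows [0->2,1=2] -> levels [6 0 1]
Step 2: flows [0->2,2->1] -> levels [5 1 1]
Step 3: flows [0->2,1=2] -> levels [4 1 2]

Answer: 4 1 2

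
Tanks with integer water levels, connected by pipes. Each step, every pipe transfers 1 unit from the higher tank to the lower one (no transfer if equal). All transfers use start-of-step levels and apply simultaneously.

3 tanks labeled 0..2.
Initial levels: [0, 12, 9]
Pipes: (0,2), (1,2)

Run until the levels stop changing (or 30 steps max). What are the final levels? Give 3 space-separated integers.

Step 1: flows [2->0,1->2] -> levels [1 11 9]
Step 2: flows [2->0,1->2] -> levels [2 10 9]
Step 3: flows [2->0,1->2] -> levels [3 9 9]
Step 4: flows [2->0,1=2] -> levels [4 9 8]
Step 5: flows [2->0,1->2] -> levels [5 8 8]
Step 6: flows [2->0,1=2] -> levels [6 8 7]
Step 7: flows [2->0,1->2] -> levels [7 7 7]
Step 8: flows [0=2,1=2] -> levels [7 7 7]
  -> stable (no change)

Answer: 7 7 7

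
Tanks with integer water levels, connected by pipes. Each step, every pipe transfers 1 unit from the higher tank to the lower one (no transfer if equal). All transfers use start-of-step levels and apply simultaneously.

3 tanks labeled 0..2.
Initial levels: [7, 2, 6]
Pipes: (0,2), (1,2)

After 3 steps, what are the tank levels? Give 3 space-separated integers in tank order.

Step 1: flows [0->2,2->1] -> levels [6 3 6]
Step 2: flows [0=2,2->1] -> levels [6 4 5]
Step 3: flows [0->2,2->1] -> levels [5 5 5]

Answer: 5 5 5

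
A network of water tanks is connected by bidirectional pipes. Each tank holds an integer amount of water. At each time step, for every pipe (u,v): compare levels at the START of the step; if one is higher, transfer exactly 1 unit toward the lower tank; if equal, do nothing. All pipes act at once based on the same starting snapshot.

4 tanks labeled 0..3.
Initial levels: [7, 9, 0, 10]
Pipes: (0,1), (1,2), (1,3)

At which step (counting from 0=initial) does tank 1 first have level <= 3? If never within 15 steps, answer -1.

Answer: -1

Derivation:
Step 1: flows [1->0,1->2,3->1] -> levels [8 8 1 9]
Step 2: flows [0=1,1->2,3->1] -> levels [8 8 2 8]
Step 3: flows [0=1,1->2,1=3] -> levels [8 7 3 8]
Step 4: flows [0->1,1->2,3->1] -> levels [7 8 4 7]
Step 5: flows [1->0,1->2,1->3] -> levels [8 5 5 8]
Step 6: flows [0->1,1=2,3->1] -> levels [7 7 5 7]
Step 7: flows [0=1,1->2,1=3] -> levels [7 6 6 7]
Step 8: flows [0->1,1=2,3->1] -> levels [6 8 6 6]
Step 9: flows [1->0,1->2,1->3] -> levels [7 5 7 7]
Step 10: flows [0->1,2->1,3->1] -> levels [6 8 6 6]
  -> period-2 cycle (repeats step 8); tank 1 never drops to <=3
Tank 1 never reaches <=3 within 15 steps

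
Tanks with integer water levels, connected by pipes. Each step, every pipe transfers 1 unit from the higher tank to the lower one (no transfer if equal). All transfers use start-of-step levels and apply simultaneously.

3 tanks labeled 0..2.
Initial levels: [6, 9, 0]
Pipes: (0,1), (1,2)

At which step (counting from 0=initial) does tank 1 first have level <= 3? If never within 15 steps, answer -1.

Step 1: flows [1->0,1->2] -> levels [7 7 1]
Step 2: flows [0=1,1->2] -> levels [7 6 2]
Step 3: flows [0->1,1->2] -> levels [6 6 3]
Step 4: flows [0=1,1->2] -> levels [6 5 4]
Step 5: flows [0->1,1->2] -> levels [5 5 5]
Step 6: flows [0=1,1=2] -> levels [5 5 5]
  -> stable; tank 1 stays at 5 > 3
Tank 1 never reaches <=3 within 15 steps

Answer: -1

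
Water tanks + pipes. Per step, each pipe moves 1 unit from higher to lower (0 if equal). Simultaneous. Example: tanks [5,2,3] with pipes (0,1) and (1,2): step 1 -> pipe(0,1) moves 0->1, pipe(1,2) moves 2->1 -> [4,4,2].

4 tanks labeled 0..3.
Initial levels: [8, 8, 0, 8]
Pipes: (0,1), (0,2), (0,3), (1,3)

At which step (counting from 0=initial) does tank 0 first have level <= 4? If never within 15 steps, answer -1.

Answer: 6

Derivation:
Step 1: flows [0=1,0->2,0=3,1=3] -> levels [7 8 1 8]
Step 2: flows [1->0,0->2,3->0,1=3] -> levels [8 7 2 7]
Step 3: flows [0->1,0->2,0->3,1=3] -> levels [5 8 3 8]
Step 4: flows [1->0,0->2,3->0,1=3] -> levels [6 7 4 7]
Step 5: flows [1->0,0->2,3->0,1=3] -> levels [7 6 5 6]
Step 6: flows [0->1,0->2,0->3,1=3] -> levels [4 7 6 7]
Tank 0 first reaches <=4 at step 6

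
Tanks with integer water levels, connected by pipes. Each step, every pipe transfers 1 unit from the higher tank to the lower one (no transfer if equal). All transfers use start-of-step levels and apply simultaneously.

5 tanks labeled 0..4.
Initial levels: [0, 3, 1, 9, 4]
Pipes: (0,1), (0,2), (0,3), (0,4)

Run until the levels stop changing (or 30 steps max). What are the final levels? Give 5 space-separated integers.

Step 1: flows [1->0,2->0,3->0,4->0] -> levels [4 2 0 8 3]
Step 2: flows [0->1,0->2,3->0,0->4] -> levels [2 3 1 7 4]
Step 3: flows [1->0,0->2,3->0,4->0] -> levels [4 2 2 6 3]
Step 4: flows [0->1,0->2,3->0,0->4] -> levels [2 3 3 5 4]
Step 5: flows [1->0,2->0,3->0,4->0] -> levels [6 2 2 4 3]
Step 6: flows [0->1,0->2,0->3,0->4] -> levels [2 3 3 5 4]
  -> period-2 cycle: step 6 state = step 4 state; never stabilizes
  -> state at step 30: (30-4) mod 2 = 0, same as step 4 -> [2 3 3 5 4]

Answer: 2 3 3 5 4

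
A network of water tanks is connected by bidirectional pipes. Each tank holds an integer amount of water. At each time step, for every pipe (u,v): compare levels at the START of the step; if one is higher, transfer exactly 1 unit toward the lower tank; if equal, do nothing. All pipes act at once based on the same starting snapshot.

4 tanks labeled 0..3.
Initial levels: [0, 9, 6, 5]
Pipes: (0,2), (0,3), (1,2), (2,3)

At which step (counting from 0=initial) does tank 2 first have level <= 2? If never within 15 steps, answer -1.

Answer: -1

Derivation:
Step 1: flows [2->0,3->0,1->2,2->3] -> levels [2 8 5 5]
Step 2: flows [2->0,3->0,1->2,2=3] -> levels [4 7 5 4]
Step 3: flows [2->0,0=3,1->2,2->3] -> levels [5 6 4 5]
Step 4: flows [0->2,0=3,1->2,3->2] -> levels [4 5 7 4]
Step 5: flows [2->0,0=3,2->1,2->3] -> levels [5 6 4 5]
  -> period-2 cycle (repeats step 3); tank 2 never drops to <=2
Tank 2 never reaches <=2 within 15 steps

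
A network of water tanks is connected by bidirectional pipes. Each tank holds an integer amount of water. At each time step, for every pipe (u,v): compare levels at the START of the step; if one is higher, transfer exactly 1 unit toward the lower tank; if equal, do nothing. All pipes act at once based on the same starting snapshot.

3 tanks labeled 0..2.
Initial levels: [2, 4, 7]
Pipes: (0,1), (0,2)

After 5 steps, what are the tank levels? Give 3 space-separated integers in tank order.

Answer: 5 4 4

Derivation:
Step 1: flows [1->0,2->0] -> levels [4 3 6]
Step 2: flows [0->1,2->0] -> levels [4 4 5]
Step 3: flows [0=1,2->0] -> levels [5 4 4]
Step 4: flows [0->1,0->2] -> levels [3 5 5]
Step 5: flows [1->0,2->0] -> levels [5 4 4]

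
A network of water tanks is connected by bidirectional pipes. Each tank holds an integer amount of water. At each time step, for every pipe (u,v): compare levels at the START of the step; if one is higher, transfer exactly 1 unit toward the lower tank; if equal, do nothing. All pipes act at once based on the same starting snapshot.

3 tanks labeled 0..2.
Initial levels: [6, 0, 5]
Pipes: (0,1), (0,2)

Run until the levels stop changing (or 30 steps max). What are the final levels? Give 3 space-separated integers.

Answer: 3 4 4

Derivation:
Step 1: flows [0->1,0->2] -> levels [4 1 6]
Step 2: flows [0->1,2->0] -> levels [4 2 5]
Step 3: flows [0->1,2->0] -> levels [4 3 4]
Step 4: flows [0->1,0=2] -> levels [3 4 4]
Step 5: flows [1->0,2->0] -> levels [5 3 3]
Step 6: flows [0->1,0->2] -> levels [3 4 4]
  -> period-2 cycle: step 6 state = step 4 state; never stabilizes
  -> state at step 30: (30-4) mod 2 = 0, same as step 4 -> [3 4 4]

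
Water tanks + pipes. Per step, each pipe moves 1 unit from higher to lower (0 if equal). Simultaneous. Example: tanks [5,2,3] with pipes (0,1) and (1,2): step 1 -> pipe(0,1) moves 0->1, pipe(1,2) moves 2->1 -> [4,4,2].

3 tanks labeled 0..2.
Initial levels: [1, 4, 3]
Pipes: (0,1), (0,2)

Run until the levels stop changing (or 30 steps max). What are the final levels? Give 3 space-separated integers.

Step 1: flows [1->0,2->0] -> levels [3 3 2]
Step 2: flows [0=1,0->2] -> levels [2 3 3]
Step 3: flows [1->0,2->0] -> levels [4 2 2]
Step 4: flows [0->1,0->2] -> levels [2 3 3]
  -> period-2 cycle: step 4 state = step 2 state; never stabilizes
  -> state at step 30: (30-2) mod 2 = 0, same as step 2 -> [2 3 3]

Answer: 2 3 3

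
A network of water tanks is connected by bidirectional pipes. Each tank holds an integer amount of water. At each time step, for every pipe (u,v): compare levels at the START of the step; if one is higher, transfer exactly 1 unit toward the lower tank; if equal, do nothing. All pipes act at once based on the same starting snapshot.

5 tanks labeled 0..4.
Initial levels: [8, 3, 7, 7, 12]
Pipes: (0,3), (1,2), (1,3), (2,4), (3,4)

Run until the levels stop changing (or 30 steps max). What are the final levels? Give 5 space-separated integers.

Step 1: flows [0->3,2->1,3->1,4->2,4->3] -> levels [7 5 7 8 10]
Step 2: flows [3->0,2->1,3->1,4->2,4->3] -> levels [8 7 7 7 8]
Step 3: flows [0->3,1=2,1=3,4->2,4->3] -> levels [7 7 8 9 6]
Step 4: flows [3->0,2->1,3->1,2->4,3->4] -> levels [8 9 6 6 8]
Step 5: flows [0->3,1->2,1->3,4->2,4->3] -> levels [7 7 8 9 6]
  -> period-2 cycle: step 5 state = step 3 state; never stabilizes
  -> state at step 30: (30-3) mod 2 = 1, same as step 4 -> [8 9 6 6 8]

Answer: 8 9 6 6 8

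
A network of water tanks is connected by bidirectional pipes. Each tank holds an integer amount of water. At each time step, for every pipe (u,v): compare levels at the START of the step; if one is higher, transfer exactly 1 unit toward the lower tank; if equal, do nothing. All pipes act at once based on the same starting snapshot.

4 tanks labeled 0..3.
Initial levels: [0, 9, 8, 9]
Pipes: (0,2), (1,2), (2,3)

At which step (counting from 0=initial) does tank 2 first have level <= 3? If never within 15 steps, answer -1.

Step 1: flows [2->0,1->2,3->2] -> levels [1 8 9 8]
Step 2: flows [2->0,2->1,2->3] -> levels [2 9 6 9]
Step 3: flows [2->0,1->2,3->2] -> levels [3 8 7 8]
Step 4: flows [2->0,1->2,3->2] -> levels [4 7 8 7]
Step 5: flows [2->0,2->1,2->3] -> levels [5 8 5 8]
Step 6: flows [0=2,1->2,3->2] -> levels [5 7 7 7]
Step 7: flows [2->0,1=2,2=3] -> levels [6 7 6 7]
Step 8: flows [0=2,1->2,3->2] -> levels [6 6 8 6]
Step 9: flows [2->0,2->1,2->3] -> levels [7 7 5 7]
Step 10: flows [0->2,1->2,3->2] -> levels [6 6 8 6]
  -> period-2 cycle (repeats step 8); tank 2 never drops to <=3
Tank 2 never reaches <=3 within 15 steps

Answer: -1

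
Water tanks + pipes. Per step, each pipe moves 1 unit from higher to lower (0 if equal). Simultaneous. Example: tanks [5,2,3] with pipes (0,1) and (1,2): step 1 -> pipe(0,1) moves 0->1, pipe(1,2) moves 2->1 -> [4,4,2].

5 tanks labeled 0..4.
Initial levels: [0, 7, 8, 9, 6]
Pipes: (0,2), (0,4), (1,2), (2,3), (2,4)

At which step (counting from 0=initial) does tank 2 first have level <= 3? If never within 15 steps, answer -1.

Answer: -1

Derivation:
Step 1: flows [2->0,4->0,2->1,3->2,2->4] -> levels [2 8 6 8 6]
Step 2: flows [2->0,4->0,1->2,3->2,2=4] -> levels [4 7 7 7 5]
Step 3: flows [2->0,4->0,1=2,2=3,2->4] -> levels [6 7 5 7 5]
Step 4: flows [0->2,0->4,1->2,3->2,2=4] -> levels [4 6 8 6 6]
Step 5: flows [2->0,4->0,2->1,2->3,2->4] -> levels [6 7 4 7 6]
Step 6: flows [0->2,0=4,1->2,3->2,4->2] -> levels [5 6 8 6 5]
Step 7: flows [2->0,0=4,2->1,2->3,2->4] -> levels [6 7 4 7 6]
  -> period-2 cycle (repeats step 5); tank 2 never drops to <=3
Tank 2 never reaches <=3 within 15 steps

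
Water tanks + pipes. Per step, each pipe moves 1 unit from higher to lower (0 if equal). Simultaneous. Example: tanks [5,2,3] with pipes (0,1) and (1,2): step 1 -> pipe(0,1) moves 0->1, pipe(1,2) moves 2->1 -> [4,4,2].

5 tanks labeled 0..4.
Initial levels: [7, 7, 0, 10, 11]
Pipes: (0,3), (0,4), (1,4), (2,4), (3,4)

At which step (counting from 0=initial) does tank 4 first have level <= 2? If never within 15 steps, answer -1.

Step 1: flows [3->0,4->0,4->1,4->2,4->3] -> levels [9 8 1 10 7]
Step 2: flows [3->0,0->4,1->4,4->2,3->4] -> levels [9 7 2 8 9]
Step 3: flows [0->3,0=4,4->1,4->2,4->3] -> levels [8 8 3 10 6]
Step 4: flows [3->0,0->4,1->4,4->2,3->4] -> levels [8 7 4 8 8]
Step 5: flows [0=3,0=4,4->1,4->2,3=4] -> levels [8 8 5 8 6]
Step 6: flows [0=3,0->4,1->4,4->2,3->4] -> levels [7 7 6 7 8]
Step 7: flows [0=3,4->0,4->1,4->2,4->3] -> levels [8 8 7 8 4]
Step 8: flows [0=3,0->4,1->4,2->4,3->4] -> levels [7 7 6 7 8]
  -> period-2 cycle (repeats step 6); tank 4 never drops to <=2
Tank 4 never reaches <=2 within 15 steps

Answer: -1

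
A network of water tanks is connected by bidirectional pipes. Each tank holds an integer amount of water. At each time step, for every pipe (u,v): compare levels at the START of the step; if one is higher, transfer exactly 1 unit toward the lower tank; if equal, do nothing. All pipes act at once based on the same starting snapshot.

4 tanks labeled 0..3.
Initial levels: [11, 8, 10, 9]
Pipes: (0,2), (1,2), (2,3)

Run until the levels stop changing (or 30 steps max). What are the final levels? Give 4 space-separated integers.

Answer: 9 9 11 9

Derivation:
Step 1: flows [0->2,2->1,2->3] -> levels [10 9 9 10]
Step 2: flows [0->2,1=2,3->2] -> levels [9 9 11 9]
Step 3: flows [2->0,2->1,2->3] -> levels [10 10 8 10]
Step 4: flows [0->2,1->2,3->2] -> levels [9 9 11 9]
  -> period-2 cycle: step 4 state = step 2 state; never stabilizes
  -> state at step 30: (30-2) mod 2 = 0, same as step 2 -> [9 9 11 9]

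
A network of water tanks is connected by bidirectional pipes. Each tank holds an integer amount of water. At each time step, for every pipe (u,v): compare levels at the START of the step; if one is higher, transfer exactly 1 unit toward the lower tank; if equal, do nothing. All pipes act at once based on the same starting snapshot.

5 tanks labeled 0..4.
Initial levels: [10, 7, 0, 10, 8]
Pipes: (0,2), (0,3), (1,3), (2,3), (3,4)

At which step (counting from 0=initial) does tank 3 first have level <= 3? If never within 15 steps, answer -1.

Step 1: flows [0->2,0=3,3->1,3->2,3->4] -> levels [9 8 2 7 9]
Step 2: flows [0->2,0->3,1->3,3->2,4->3] -> levels [7 7 4 9 8]
Step 3: flows [0->2,3->0,3->1,3->2,3->4] -> levels [7 8 6 5 9]
Step 4: flows [0->2,0->3,1->3,2->3,4->3] -> levels [5 7 6 9 8]
Step 5: flows [2->0,3->0,3->1,3->2,3->4] -> levels [7 8 6 5 9]
  -> period-2 cycle (repeats step 3); tank 3 never drops to <=3
Tank 3 never reaches <=3 within 15 steps

Answer: -1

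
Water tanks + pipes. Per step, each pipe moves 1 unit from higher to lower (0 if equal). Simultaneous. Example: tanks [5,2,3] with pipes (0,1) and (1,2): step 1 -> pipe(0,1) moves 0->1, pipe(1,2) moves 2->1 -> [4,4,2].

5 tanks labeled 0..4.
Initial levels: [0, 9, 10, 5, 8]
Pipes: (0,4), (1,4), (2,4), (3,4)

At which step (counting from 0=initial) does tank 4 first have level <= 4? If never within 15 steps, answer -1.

Answer: 4

Derivation:
Step 1: flows [4->0,1->4,2->4,4->3] -> levels [1 8 9 6 8]
Step 2: flows [4->0,1=4,2->4,4->3] -> levels [2 8 8 7 7]
Step 3: flows [4->0,1->4,2->4,3=4] -> levels [3 7 7 7 8]
Step 4: flows [4->0,4->1,4->2,4->3] -> levels [4 8 8 8 4]
Tank 4 first reaches <=4 at step 4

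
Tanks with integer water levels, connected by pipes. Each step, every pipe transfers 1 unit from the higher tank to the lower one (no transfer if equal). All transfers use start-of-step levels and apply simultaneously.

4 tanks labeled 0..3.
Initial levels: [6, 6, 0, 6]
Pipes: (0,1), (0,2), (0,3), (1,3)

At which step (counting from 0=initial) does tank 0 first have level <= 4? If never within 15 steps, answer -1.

Answer: 3

Derivation:
Step 1: flows [0=1,0->2,0=3,1=3] -> levels [5 6 1 6]
Step 2: flows [1->0,0->2,3->0,1=3] -> levels [6 5 2 5]
Step 3: flows [0->1,0->2,0->3,1=3] -> levels [3 6 3 6]
Tank 0 first reaches <=4 at step 3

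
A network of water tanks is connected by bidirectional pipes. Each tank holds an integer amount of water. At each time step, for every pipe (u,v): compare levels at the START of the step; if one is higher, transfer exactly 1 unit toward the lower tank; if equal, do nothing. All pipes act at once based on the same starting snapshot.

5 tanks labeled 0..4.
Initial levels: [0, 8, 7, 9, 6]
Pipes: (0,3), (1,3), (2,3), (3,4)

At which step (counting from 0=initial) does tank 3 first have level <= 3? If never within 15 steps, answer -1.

Step 1: flows [3->0,3->1,3->2,3->4] -> levels [1 9 8 5 7]
Step 2: flows [3->0,1->3,2->3,4->3] -> levels [2 8 7 7 6]
Step 3: flows [3->0,1->3,2=3,3->4] -> levels [3 7 7 6 7]
Step 4: flows [3->0,1->3,2->3,4->3] -> levels [4 6 6 8 6]
Step 5: flows [3->0,3->1,3->2,3->4] -> levels [5 7 7 4 7]
Step 6: flows [0->3,1->3,2->3,4->3] -> levels [4 6 6 8 6]
  -> period-2 cycle (repeats step 4); tank 3 never drops to <=3
Tank 3 never reaches <=3 within 15 steps

Answer: -1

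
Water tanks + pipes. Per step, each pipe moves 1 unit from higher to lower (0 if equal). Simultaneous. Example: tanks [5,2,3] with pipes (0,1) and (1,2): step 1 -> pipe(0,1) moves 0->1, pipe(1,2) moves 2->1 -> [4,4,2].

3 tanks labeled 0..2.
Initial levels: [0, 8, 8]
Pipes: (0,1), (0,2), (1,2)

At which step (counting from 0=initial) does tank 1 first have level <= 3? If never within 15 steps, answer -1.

Answer: -1

Derivation:
Step 1: flows [1->0,2->0,1=2] -> levels [2 7 7]
Step 2: flows [1->0,2->0,1=2] -> levels [4 6 6]
Step 3: flows [1->0,2->0,1=2] -> levels [6 5 5]
Step 4: flows [0->1,0->2,1=2] -> levels [4 6 6]
  -> period-2 cycle (repeats step 2); tank 1 never drops to <=3
Tank 1 never reaches <=3 within 15 steps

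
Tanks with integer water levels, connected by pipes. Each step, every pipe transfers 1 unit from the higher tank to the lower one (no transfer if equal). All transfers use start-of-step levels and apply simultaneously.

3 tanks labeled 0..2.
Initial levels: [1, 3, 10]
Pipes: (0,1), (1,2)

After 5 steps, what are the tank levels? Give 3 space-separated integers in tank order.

Step 1: flows [1->0,2->1] -> levels [2 3 9]
Step 2: flows [1->0,2->1] -> levels [3 3 8]
Step 3: flows [0=1,2->1] -> levels [3 4 7]
Step 4: flows [1->0,2->1] -> levels [4 4 6]
Step 5: flows [0=1,2->1] -> levels [4 5 5]

Answer: 4 5 5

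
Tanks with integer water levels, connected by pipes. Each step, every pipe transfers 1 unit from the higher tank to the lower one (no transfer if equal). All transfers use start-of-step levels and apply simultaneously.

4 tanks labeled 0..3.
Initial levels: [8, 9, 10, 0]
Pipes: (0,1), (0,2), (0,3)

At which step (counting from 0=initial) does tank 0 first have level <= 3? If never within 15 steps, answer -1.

Step 1: flows [1->0,2->0,0->3] -> levels [9 8 9 1]
Step 2: flows [0->1,0=2,0->3] -> levels [7 9 9 2]
Step 3: flows [1->0,2->0,0->3] -> levels [8 8 8 3]
Step 4: flows [0=1,0=2,0->3] -> levels [7 8 8 4]
Step 5: flows [1->0,2->0,0->3] -> levels [8 7 7 5]
Step 6: flows [0->1,0->2,0->3] -> levels [5 8 8 6]
Step 7: flows [1->0,2->0,3->0] -> levels [8 7 7 5]
  -> period-2 cycle (repeats step 5); tank 0 never drops to <=3
Tank 0 never reaches <=3 within 15 steps

Answer: -1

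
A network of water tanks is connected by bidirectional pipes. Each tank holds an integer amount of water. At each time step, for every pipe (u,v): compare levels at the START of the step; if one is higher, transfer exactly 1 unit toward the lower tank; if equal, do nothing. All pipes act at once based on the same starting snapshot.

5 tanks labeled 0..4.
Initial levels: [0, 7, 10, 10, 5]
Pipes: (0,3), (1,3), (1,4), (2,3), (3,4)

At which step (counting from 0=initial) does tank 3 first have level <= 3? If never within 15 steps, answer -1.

Step 1: flows [3->0,3->1,1->4,2=3,3->4] -> levels [1 7 10 7 7]
Step 2: flows [3->0,1=3,1=4,2->3,3=4] -> levels [2 7 9 7 7]
Step 3: flows [3->0,1=3,1=4,2->3,3=4] -> levels [3 7 8 7 7]
Step 4: flows [3->0,1=3,1=4,2->3,3=4] -> levels [4 7 7 7 7]
Step 5: flows [3->0,1=3,1=4,2=3,3=4] -> levels [5 7 7 6 7]
Step 6: flows [3->0,1->3,1=4,2->3,4->3] -> levels [6 6 6 8 6]
Step 7: flows [3->0,3->1,1=4,3->2,3->4] -> levels [7 7 7 4 7]
Step 8: flows [0->3,1->3,1=4,2->3,4->3] -> levels [6 6 6 8 6]
  -> period-2 cycle (repeats step 6); tank 3 never drops to <=3
Tank 3 never reaches <=3 within 15 steps

Answer: -1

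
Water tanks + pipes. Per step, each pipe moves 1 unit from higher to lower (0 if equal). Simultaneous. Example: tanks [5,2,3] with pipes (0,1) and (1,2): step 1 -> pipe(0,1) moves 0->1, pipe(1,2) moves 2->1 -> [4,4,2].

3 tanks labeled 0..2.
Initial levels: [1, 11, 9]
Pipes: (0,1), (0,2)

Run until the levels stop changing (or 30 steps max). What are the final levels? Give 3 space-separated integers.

Step 1: flows [1->0,2->0] -> levels [3 10 8]
Step 2: flows [1->0,2->0] -> levels [5 9 7]
Step 3: flows [1->0,2->0] -> levels [7 8 6]
Step 4: flows [1->0,0->2] -> levels [7 7 7]
Step 5: flows [0=1,0=2] -> levels [7 7 7]
  -> stable (no change)

Answer: 7 7 7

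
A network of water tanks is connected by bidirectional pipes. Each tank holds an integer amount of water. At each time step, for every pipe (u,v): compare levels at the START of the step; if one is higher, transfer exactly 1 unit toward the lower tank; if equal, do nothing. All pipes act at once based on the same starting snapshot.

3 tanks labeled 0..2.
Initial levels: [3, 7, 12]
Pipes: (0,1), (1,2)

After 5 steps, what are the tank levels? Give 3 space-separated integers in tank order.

Step 1: flows [1->0,2->1] -> levels [4 7 11]
Step 2: flows [1->0,2->1] -> levels [5 7 10]
Step 3: flows [1->0,2->1] -> levels [6 7 9]
Step 4: flows [1->0,2->1] -> levels [7 7 8]
Step 5: flows [0=1,2->1] -> levels [7 8 7]

Answer: 7 8 7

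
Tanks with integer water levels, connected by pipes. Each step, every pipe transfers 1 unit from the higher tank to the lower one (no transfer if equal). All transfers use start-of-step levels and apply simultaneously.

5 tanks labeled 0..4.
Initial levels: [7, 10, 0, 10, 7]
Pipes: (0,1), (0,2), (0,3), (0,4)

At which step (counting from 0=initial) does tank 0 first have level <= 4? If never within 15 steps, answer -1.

Answer: 7

Derivation:
Step 1: flows [1->0,0->2,3->0,0=4] -> levels [8 9 1 9 7]
Step 2: flows [1->0,0->2,3->0,0->4] -> levels [8 8 2 8 8]
Step 3: flows [0=1,0->2,0=3,0=4] -> levels [7 8 3 8 8]
Step 4: flows [1->0,0->2,3->0,4->0] -> levels [9 7 4 7 7]
Step 5: flows [0->1,0->2,0->3,0->4] -> levels [5 8 5 8 8]
Step 6: flows [1->0,0=2,3->0,4->0] -> levels [8 7 5 7 7]
Step 7: flows [0->1,0->2,0->3,0->4] -> levels [4 8 6 8 8]
Tank 0 first reaches <=4 at step 7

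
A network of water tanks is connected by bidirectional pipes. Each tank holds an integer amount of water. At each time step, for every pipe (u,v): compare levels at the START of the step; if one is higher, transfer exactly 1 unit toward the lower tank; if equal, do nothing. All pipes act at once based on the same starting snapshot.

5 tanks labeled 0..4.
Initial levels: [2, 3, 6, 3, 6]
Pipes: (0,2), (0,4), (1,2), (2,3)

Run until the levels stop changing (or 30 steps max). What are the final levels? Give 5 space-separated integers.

Step 1: flows [2->0,4->0,2->1,2->3] -> levels [4 4 3 4 5]
Step 2: flows [0->2,4->0,1->2,3->2] -> levels [4 3 6 3 4]
Step 3: flows [2->0,0=4,2->1,2->3] -> levels [5 4 3 4 4]
Step 4: flows [0->2,0->4,1->2,3->2] -> levels [3 3 6 3 5]
Step 5: flows [2->0,4->0,2->1,2->3] -> levels [5 4 3 4 4]
  -> period-2 cycle: step 5 state = step 3 state; never stabilizes
  -> state at step 30: (30-3) mod 2 = 1, same as step 4 -> [3 3 6 3 5]

Answer: 3 3 6 3 5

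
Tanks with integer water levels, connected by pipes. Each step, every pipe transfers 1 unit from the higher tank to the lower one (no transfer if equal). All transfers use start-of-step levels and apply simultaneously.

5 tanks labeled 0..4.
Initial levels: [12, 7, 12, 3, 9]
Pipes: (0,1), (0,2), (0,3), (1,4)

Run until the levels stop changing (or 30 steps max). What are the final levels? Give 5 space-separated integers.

Step 1: flows [0->1,0=2,0->3,4->1] -> levels [10 9 12 4 8]
Step 2: flows [0->1,2->0,0->3,1->4] -> levels [9 9 11 5 9]
Step 3: flows [0=1,2->0,0->3,1=4] -> levels [9 9 10 6 9]
Step 4: flows [0=1,2->0,0->3,1=4] -> levels [9 9 9 7 9]
Step 5: flows [0=1,0=2,0->3,1=4] -> levels [8 9 9 8 9]
Step 6: flows [1->0,2->0,0=3,1=4] -> levels [10 8 8 8 9]
Step 7: flows [0->1,0->2,0->3,4->1] -> levels [7 10 9 9 8]
Step 8: flows [1->0,2->0,3->0,1->4] -> levels [10 8 8 8 9]
  -> period-2 cycle: step 8 state = step 6 state; never stabilizes
  -> state at step 30: (30-6) mod 2 = 0, same as step 6 -> [10 8 8 8 9]

Answer: 10 8 8 8 9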